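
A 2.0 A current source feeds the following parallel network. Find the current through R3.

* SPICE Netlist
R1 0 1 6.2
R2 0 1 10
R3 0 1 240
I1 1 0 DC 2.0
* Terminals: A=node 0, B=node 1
All resistors sit directly between nodes 0 and 1, so they are in parallel and share one voltage V; the full source current 2 A splits among them.
1/R_par = 1/6.2 + 1/10 + 1/240 = 0.2655 S  =>  R_par = 3.767 Ω
V = I × R_par = 2 × 3.767 = 7.534 V
I_R3 = V/R3 = 7.534/240 = 0.03139 A

Final answer: 0.03139 A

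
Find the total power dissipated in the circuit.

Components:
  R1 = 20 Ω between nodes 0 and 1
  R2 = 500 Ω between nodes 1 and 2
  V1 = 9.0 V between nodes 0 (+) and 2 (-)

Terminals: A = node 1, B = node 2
Nodal analysis, taking node 2 as the 0 V reference.
Source V1 fixes V_0 = 9 V.
KCL at each unknown node (sum of currents leaving = 0; resistances in Ω):
  Node 1: (V_1 - 9)/20 + (V_1 - 0)/500 = 0
Collecting terms: 0.052 × V_1 = 0.45  =>  V_1 = 8.654 V
Power in each resistor, P = (ΔV)²/R:
  P_R1 = (9 - 8.654)²/20 = 0.005991 W
  P_R2 = (8.654 - 0)²/500 = 0.1498 W
P_total = P_R1 + P_R2 = 0.1558 W

Final answer: 0.1558 W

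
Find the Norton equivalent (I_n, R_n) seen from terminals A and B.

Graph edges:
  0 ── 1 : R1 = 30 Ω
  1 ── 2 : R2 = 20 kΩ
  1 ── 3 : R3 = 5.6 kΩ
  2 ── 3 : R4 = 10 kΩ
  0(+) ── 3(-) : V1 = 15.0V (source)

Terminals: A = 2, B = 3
Find the Thévenin equivalent first; then I_n = V_th/R_th and R_n = R_th.
Step 1 — V_th is the open-circuit voltage V_A - V_B (nothing connected across the terminals).
Nodal analysis, taking node 3 as the 0 V reference.
Source V1 fixes V_0 = 15 V.
KCL at each unknown node (sum of currents leaving = 0; resistances in Ω):
  Node 1: (V_1 - 15)/30 + (V_1 - V_2)/20000 + (V_1 - 0)/5600 = 0
  Node 2: (V_2 - V_1)/20000 + (V_2 - 0)/10000 = 0
Collecting terms (coefficients in siemens):
  0.03356·V_1 - 0.00005·V_2 = 0.5
  0.00015·V_2 - 0.00005·V_1 = 0
Determinant D = (0.03356)(0.00015) - (-0.00005)(-0.00005) = 0.000005032
V_1 = [(0.5)(0.00015) - (-0.00005)(0)]/D = 14.91 V
V_2 = [(0.03356)(0) - (0.5)(-0.00005)]/D = 4.968 V
V_th = V_2 - V_3 = 4.968 - 0 = 4.968 V
Step 2 — R_th: zero the source — replace V1 by a short circuit (node 3 merges into node 0) — and find the resistance seen between A (node 2) and B (node 0).
Reduce the network between node 2 (A) and node 0 (B) by series/parallel combination:
  Rp1 = R1 ‖ R3 (parallel, both between nodes 0 and 1) = 1/(1/30 + 1/5600) = 29.84 Ω
  Rs1 = R2 + Rp1 (series, joined only at node 1) = 20000 + 29.84 = 20030 Ω
  Rp2 = R4 ‖ Rs1 (parallel, both between nodes 0 and 2) = 1/(1/10000 + 1/20030) = 6670 Ω
R_th = 6.67 kΩ
I_n = V_th/R_th = 4.968/6670 = 0.0007449 A, and R_n = R_th = 6.67 kΩ

Final answer: I_n = 0.0007449 A, R_n = 6.67 kΩ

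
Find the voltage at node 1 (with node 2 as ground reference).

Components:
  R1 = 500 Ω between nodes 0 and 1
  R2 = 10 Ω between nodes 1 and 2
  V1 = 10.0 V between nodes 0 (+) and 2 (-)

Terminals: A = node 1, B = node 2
Nodal analysis, taking node 2 as the 0 V reference.
Source V1 fixes V_0 = 10 V.
KCL at each unknown node (sum of currents leaving = 0; resistances in Ω):
  Node 1: (V_1 - 10)/500 + (V_1 - 0)/10 = 0
Collecting terms: 0.102 × V_1 = 0.02  =>  V_1 = 0.1961 V
The requested potential is V_1 = 0.1961 V.

Final answer: V_1 = 0.1961 V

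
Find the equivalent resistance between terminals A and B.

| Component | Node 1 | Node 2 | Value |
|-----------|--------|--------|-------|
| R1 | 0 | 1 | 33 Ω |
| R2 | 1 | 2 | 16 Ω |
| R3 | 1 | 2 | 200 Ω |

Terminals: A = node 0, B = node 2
Reduce the network between node 0 (A) and node 2 (B) by series/parallel combination:
  Rp1 = R2 ‖ R3 (parallel, both between nodes 1 and 2) = 1/(1/16 + 1/200) = 14.81 Ω
  Rs1 = R1 + Rp1 (series, joined only at node 1) = 33 + 14.81 = 47.81 Ω
R_eq = 47.81 Ω

Final answer: 47.81 Ω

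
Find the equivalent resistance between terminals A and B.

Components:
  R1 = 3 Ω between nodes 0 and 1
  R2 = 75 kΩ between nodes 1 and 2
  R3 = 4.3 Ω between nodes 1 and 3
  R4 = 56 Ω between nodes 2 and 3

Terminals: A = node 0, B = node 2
Reduce the network between node 0 (A) and node 2 (B) by series/parallel combination:
  Rs1 = R3 + R4 (series, joined only at node 3) = 4.3 + 56 = 60.3 Ω
  Rp1 = R2 ‖ Rs1 (parallel, both between nodes 1 and 2) = 1/(1/75000 + 1/60.3) = 60.25 Ω
  Rs2 = R1 + Rp1 (series, joined only at node 1) = 3 + 60.25 = 63.25 Ω
R_eq = 63.25 Ω

Final answer: 63.25 Ω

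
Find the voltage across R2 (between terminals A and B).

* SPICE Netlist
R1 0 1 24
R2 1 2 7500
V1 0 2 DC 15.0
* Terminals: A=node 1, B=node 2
R1 and R2 are in series across V1 (node 0 → node 1 → node 2), and the output A–B is taken across R2, so this is a voltage divider.
Series current: I = V1/(R1 + R2) = 15/(24 + 7500) = 15/7524 = 0.001994 A
V_R2 = I × R2 = V1 × R2/(R1 + R2) = 15 × 7500/7524 = 14.95 V

Final answer: 14.95 V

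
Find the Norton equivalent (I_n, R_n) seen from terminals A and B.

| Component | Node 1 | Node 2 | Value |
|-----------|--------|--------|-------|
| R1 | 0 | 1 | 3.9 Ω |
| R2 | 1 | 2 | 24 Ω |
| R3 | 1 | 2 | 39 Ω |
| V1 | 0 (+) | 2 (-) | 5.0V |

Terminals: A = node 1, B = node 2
Find the Thévenin equivalent first; then I_n = V_th/R_th and R_n = R_th.
Step 1 — V_th is the open-circuit voltage V_A - V_B (nothing connected across the terminals).
Nodal analysis, taking node 2 as the 0 V reference.
Source V1 fixes V_0 = 5 V.
KCL at each unknown node (sum of currents leaving = 0; resistances in Ω):
  Node 1: (V_1 - 5)/3.9 + (V_1 - 0)/24 + (V_1 - 0)/39 = 0
Collecting terms: 0.3237 × V_1 = 1.282  =>  V_1 = 3.96 V
V_th = V_1 - V_2 = 3.96 - 0 = 3.96 V
Step 2 — R_th: zero the source — replace V1 by a short circuit (node 2 merges into node 0) — and find the resistance seen between A (node 1) and B (node 0).
Reduce the network between node 1 (A) and node 0 (B) by series/parallel combination:
  Rp1 = R1 ‖ R2 ‖ R3 (parallel, all between nodes 0 and 1) = 1/(1/3.9 + 1/24 + 1/39) = 3.089 Ω
R_th = 3.089 Ω
I_n = V_th/R_th = 3.96/3.089 = 1.282 A, and R_n = R_th = 3.089 Ω

Final answer: I_n = 1.282 A, R_n = 3.089 Ω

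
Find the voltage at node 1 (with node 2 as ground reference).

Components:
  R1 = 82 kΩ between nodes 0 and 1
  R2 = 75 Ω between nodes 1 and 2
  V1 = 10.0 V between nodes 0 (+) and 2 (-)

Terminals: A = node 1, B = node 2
Nodal analysis, taking node 2 as the 0 V reference.
Source V1 fixes V_0 = 10 V.
KCL at each unknown node (sum of currents leaving = 0; resistances in Ω):
  Node 1: (V_1 - 10)/82000 + (V_1 - 0)/75 = 0
Collecting terms: 0.01335 × V_1 = 0.000122  =>  V_1 = 0.009138 V
The requested potential is V_1 = 0.009138 V.

Final answer: V_1 = 0.009138 V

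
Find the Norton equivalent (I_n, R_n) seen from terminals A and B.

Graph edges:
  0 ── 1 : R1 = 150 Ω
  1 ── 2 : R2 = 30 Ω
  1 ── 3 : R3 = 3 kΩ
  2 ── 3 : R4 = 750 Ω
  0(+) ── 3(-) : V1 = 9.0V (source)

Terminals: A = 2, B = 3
Find the Thévenin equivalent first; then I_n = V_th/R_th and R_n = R_th.
Step 1 — V_th is the open-circuit voltage V_A - V_B (nothing connected across the terminals).
Nodal analysis, taking node 3 as the 0 V reference.
Source V1 fixes V_0 = 9 V.
KCL at each unknown node (sum of currents leaving = 0; resistances in Ω):
  Node 1: (V_1 - 9)/150 + (V_1 - V_2)/30 + (V_1 - 0)/3000 = 0
  Node 2: (V_2 - V_1)/30 + (V_2 - 0)/750 = 0
Collecting terms (coefficients in siemens):
  0.04033·V_1 - 0.03333·V_2 = 0.06
  0.03467·V_2 - 0.03333·V_1 = 0
Determinant D = (0.04033)(0.03467) - (-0.03333)(-0.03333) = 0.0002871
V_1 = [(0.06)(0.03467) - (-0.03333)(0)]/D = 7.245 V
V_2 = [(0.04033)(0) - (0.06)(-0.03333)]/D = 6.966 V
V_th = V_2 - V_3 = 6.966 - 0 = 6.966 V
Step 2 — R_th: zero the source — replace V1 by a short circuit (node 3 merges into node 0) — and find the resistance seen between A (node 2) and B (node 0).
Reduce the network between node 2 (A) and node 0 (B) by series/parallel combination:
  Rp1 = R1 ‖ R3 (parallel, both between nodes 0 and 1) = 1/(1/150 + 1/3000) = 142.9 Ω
  Rs1 = R2 + Rp1 (series, joined only at node 1) = 30 + 142.9 = 172.9 Ω
  Rp2 = R4 ‖ Rs1 (parallel, both between nodes 0 and 2) = 1/(1/750 + 1/172.9) = 140.5 Ω
R_th = 140.5 Ω
I_n = V_th/R_th = 6.966/140.5 = 0.04959 A, and R_n = R_th = 140.5 Ω

Final answer: I_n = 0.04959 A, R_n = 140.5 Ω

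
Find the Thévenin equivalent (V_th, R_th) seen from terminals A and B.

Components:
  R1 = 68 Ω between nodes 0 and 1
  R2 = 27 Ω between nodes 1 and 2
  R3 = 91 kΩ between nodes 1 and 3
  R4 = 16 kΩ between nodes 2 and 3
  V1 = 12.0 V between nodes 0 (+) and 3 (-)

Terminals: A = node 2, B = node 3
Step 1 — V_th is the open-circuit voltage V_A - V_B (nothing connected across the terminals).
Nodal analysis, taking node 3 as the 0 V reference.
Source V1 fixes V_0 = 12 V.
KCL at each unknown node (sum of currents leaving = 0; resistances in Ω):
  Node 1: (V_1 - 12)/68 + (V_1 - V_2)/27 + (V_1 - 0)/91000 = 0
  Node 2: (V_2 - V_1)/27 + (V_2 - 0)/16000 = 0
Collecting terms (coefficients in siemens):
  0.05175·V_1 - 0.03704·V_2 = 0.1765
  0.0371·V_2 - 0.03704·V_1 = 0
Determinant D = (0.05175)(0.0371) - (-0.03704)(-0.03704) = 0.0005483
V_1 = [(0.1765)(0.0371) - (-0.03704)(0)]/D = 11.94 V
V_2 = [(0.05175)(0) - (0.1765)(-0.03704)]/D = 11.92 V
V_th = V_2 - V_3 = 11.92 - 0 = 11.92 V
Step 2 — R_th: zero the source — replace V1 by a short circuit (node 3 merges into node 0) — and find the resistance seen between A (node 2) and B (node 0).
Reduce the network between node 2 (A) and node 0 (B) by series/parallel combination:
  Rp1 = R1 ‖ R3 (parallel, both between nodes 0 and 1) = 1/(1/68 + 1/91000) = 67.95 Ω
  Rs1 = R2 + Rp1 (series, joined only at node 1) = 27 + 67.95 = 94.95 Ω
  Rp2 = R4 ‖ Rs1 (parallel, both between nodes 0 and 2) = 1/(1/16000 + 1/94.95) = 94.39 Ω
R_th = 94.39 Ω

Final answer: V_th = 11.92 V, R_th = 94.39 Ω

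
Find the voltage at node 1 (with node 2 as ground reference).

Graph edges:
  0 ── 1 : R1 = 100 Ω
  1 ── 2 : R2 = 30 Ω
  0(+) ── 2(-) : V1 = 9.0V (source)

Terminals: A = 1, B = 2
Nodal analysis, taking node 2 as the 0 V reference.
Source V1 fixes V_0 = 9 V.
KCL at each unknown node (sum of currents leaving = 0; resistances in Ω):
  Node 1: (V_1 - 9)/100 + (V_1 - 0)/30 = 0
Collecting terms: 0.04333 × V_1 = 0.09  =>  V_1 = 2.077 V
The requested potential is V_1 = 2.077 V.

Final answer: V_1 = 2.077 V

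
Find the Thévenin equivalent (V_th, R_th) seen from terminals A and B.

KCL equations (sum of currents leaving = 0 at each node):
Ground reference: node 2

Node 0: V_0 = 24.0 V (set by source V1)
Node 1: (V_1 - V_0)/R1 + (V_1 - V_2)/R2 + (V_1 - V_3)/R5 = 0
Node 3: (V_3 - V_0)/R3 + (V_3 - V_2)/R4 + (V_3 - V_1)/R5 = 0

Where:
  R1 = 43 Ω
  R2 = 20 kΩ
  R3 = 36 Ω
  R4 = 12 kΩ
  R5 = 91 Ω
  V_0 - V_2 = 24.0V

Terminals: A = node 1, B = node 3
Step 1 — V_th is the open-circuit voltage V_A - V_B (nothing connected across the terminals).
Nodal analysis, taking node 2 as the 0 V reference.
Source V1 fixes V_0 = 24 V.
KCL at each unknown node (sum of currents leaving = 0; resistances in Ω):
  Node 1: (V_1 - 24)/43 + (V_1 - 0)/20000 + (V_1 - V_3)/91 = 0
  Node 3: (V_3 - 24)/36 + (V_3 - 0)/12000 + (V_3 - V_1)/91 = 0
Collecting terms (coefficients in siemens):
  0.03429·V_1 - 0.01099·V_3 = 0.5581
  0.03885·V_3 - 0.01099·V_1 = 0.6667
Determinant D = (0.03429)(0.03885) - (-0.01099)(-0.01099) = 0.001212
V_1 = [(0.5581)(0.03885) - (-0.01099)(0.6667)]/D = 23.94 V
V_3 = [(0.03429)(0.6667) - (0.5581)(-0.01099)]/D = 23.93 V
V_th = V_1 - V_3 = 23.94 - 23.93 = 0.01088 V
Step 2 — R_th: zero the source — replace V1 by a short circuit (node 2 merges into node 0) — and find the resistance seen between A (node 1) and B (node 3).
Reduce the network between node 1 (A) and node 3 (B) by series/parallel combination:
  Rp1 = R1 ‖ R2 (parallel, both between nodes 0 and 1) = 1/(1/43 + 1/20000) = 42.91 Ω
  Rp2 = R3 ‖ R4 (parallel, both between nodes 0 and 3) = 1/(1/36 + 1/12000) = 35.89 Ω
  Rs1 = Rp1 + Rp2 (series, joined only at node 0) = 42.91 + 35.89 = 78.8 Ω
  Rp3 = R5 ‖ Rs1 (parallel, both between nodes 1 and 3) = 1/(1/91 + 1/78.8) = 42.23 Ω
R_th = 42.23 Ω

Final answer: V_th = 0.01088 V, R_th = 42.23 Ω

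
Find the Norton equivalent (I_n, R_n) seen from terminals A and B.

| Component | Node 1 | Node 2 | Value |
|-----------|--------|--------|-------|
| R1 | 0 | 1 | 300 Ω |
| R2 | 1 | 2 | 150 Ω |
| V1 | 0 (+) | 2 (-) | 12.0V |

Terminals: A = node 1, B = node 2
Find the Thévenin equivalent first; then I_n = V_th/R_th and R_n = R_th.
Step 1 — V_th is the open-circuit voltage V_A - V_B (nothing connected across the terminals).
Nodal analysis, taking node 2 as the 0 V reference.
Source V1 fixes V_0 = 12 V.
KCL at each unknown node (sum of currents leaving = 0; resistances in Ω):
  Node 1: (V_1 - 12)/300 + (V_1 - 0)/150 = 0
Collecting terms: 0.01 × V_1 = 0.04  =>  V_1 = 4 V
V_th = V_1 - V_2 = 4 - 0 = 4 V
Step 2 — R_th: zero the source — replace V1 by a short circuit (node 2 merges into node 0) — and find the resistance seen between A (node 1) and B (node 0).
Reduce the network between node 1 (A) and node 0 (B) by series/parallel combination:
  Rp1 = R1 ‖ R2 (parallel, both between nodes 0 and 1) = 1/(1/300 + 1/150) = 100 Ω
R_th = 100 Ω
I_n = V_th/R_th = 4/100 = 0.04 A, and R_n = R_th = 100 Ω

Final answer: I_n = 0.04 A, R_n = 100 Ω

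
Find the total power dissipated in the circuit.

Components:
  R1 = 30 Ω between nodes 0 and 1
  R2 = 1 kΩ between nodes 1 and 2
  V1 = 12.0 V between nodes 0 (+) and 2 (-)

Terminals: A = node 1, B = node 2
Nodal analysis, taking node 2 as the 0 V reference.
Source V1 fixes V_0 = 12 V.
KCL at each unknown node (sum of currents leaving = 0; resistances in Ω):
  Node 1: (V_1 - 12)/30 + (V_1 - 0)/1000 = 0
Collecting terms: 0.03433 × V_1 = 0.4  =>  V_1 = 11.65 V
Power in each resistor, P = (ΔV)²/R:
  P_R1 = (12 - 11.65)²/30 = 0.004072 W
  P_R2 = (11.65 - 0)²/1000 = 0.1357 W
P_total = P_R1 + P_R2 = 0.1398 W

Final answer: 0.1398 W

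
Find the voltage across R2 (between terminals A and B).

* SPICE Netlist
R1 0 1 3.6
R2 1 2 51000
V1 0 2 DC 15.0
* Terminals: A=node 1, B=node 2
R1 and R2 are in series across V1 (node 0 → node 1 → node 2), and the output A–B is taken across R2, so this is a voltage divider.
Series current: I = V1/(R1 + R2) = 15/(3.6 + 51000) = 15/51000 = 0.0002941 A
V_R2 = I × R2 = V1 × R2/(R1 + R2) = 15 × 51000/51000 = 15 V

Final answer: 15 V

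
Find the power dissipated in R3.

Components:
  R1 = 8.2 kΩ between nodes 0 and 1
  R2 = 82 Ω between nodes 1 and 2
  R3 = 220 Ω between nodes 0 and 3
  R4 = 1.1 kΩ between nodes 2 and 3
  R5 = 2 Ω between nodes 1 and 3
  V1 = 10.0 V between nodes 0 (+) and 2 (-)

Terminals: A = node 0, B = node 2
Nodal analysis, taking node 2 as the 0 V reference.
Source V1 fixes V_0 = 10 V.
KCL at each unknown node (sum of currents leaving = 0; resistances in Ω):
  Node 1: (V_1 - 10)/8200 + (V_1 - 0)/82 + (V_1 - V_3)/2 = 0
  Node 3: (V_3 - 10)/220 + (V_3 - 0)/1100 + (V_3 - V_1)/2 = 0
Collecting terms (coefficients in siemens):
  0.5123·V_1 - 0.5·V_3 = 0.00122
  0.5055·V_3 - 0.5·V_1 = 0.04545
Determinant D = (0.5123)(0.5055) - (-0.5)(-0.5) = 0.008953
V_1 = [(0.00122)(0.5055) - (-0.5)(0.04545)]/D = 2.607 V
V_3 = [(0.5123)(0.04545) - (0.00122)(-0.5)]/D = 2.669 V
I_R3 = (V_0 - V_3)/R3 = (10 - 2.669)/220 = 0.03332 A
P_R3 = I_R3² × R3 = (0.03332)² × 220 = 0.2443 W

Final answer: 0.2443 W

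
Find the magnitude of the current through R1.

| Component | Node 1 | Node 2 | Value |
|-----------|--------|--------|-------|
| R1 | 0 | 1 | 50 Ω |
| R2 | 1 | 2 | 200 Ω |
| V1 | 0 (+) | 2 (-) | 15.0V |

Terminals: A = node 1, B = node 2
Nodal analysis, taking node 2 as the 0 V reference.
Source V1 fixes V_0 = 15 V.
KCL at each unknown node (sum of currents leaving = 0; resistances in Ω):
  Node 1: (V_1 - 15)/50 + (V_1 - 0)/200 = 0
Collecting terms: 0.025 × V_1 = 0.3  =>  V_1 = 12 V
I_R1 = (V_0 - V_1)/R1 = (15 - 12)/50 = 0.06 A
|I_R1| = 0.06 A

Final answer: |I_R1| = 0.06 A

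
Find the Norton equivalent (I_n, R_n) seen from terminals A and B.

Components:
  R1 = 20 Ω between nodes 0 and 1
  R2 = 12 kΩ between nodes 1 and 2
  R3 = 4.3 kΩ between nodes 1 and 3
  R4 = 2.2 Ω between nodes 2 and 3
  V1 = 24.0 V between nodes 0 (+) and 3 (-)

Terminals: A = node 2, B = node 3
Find the Thévenin equivalent first; then I_n = V_th/R_th and R_n = R_th.
Step 1 — V_th is the open-circuit voltage V_A - V_B (nothing connected across the terminals).
Nodal analysis, taking node 3 as the 0 V reference.
Source V1 fixes V_0 = 24 V.
KCL at each unknown node (sum of currents leaving = 0; resistances in Ω):
  Node 1: (V_1 - 24)/20 + (V_1 - V_2)/12000 + (V_1 - 0)/4300 = 0
  Node 2: (V_2 - V_1)/12000 + (V_2 - 0)/2.2 = 0
Collecting terms (coefficients in siemens):
  0.05032·V_1 - 0.00008333·V_2 = 1.2
  0.4546·V_2 - 0.00008333·V_1 = 0
Determinant D = (0.05032)(0.4546) - (-0.00008333)(-0.00008333) = 0.02288
V_1 = [(1.2)(0.4546) - (-0.00008333)(0)]/D = 23.85 V
V_2 = [(0.05032)(0) - (1.2)(-0.00008333)]/D = 0.004372 V
V_th = V_2 - V_3 = 0.004372 - 0 = 0.004372 V
Step 2 — R_th: zero the source — replace V1 by a short circuit (node 3 merges into node 0) — and find the resistance seen between A (node 2) and B (node 0).
Reduce the network between node 2 (A) and node 0 (B) by series/parallel combination:
  Rp1 = R1 ‖ R3 (parallel, both between nodes 0 and 1) = 1/(1/20 + 1/4300) = 19.91 Ω
  Rs1 = R2 + Rp1 (series, joined only at node 1) = 12000 + 19.91 = 12020 Ω
  Rp2 = R4 ‖ Rs1 (parallel, both between nodes 0 and 2) = 1/(1/2.2 + 1/12020) = 2.2 Ω
R_th = 2.2 Ω
I_n = V_th/R_th = 0.004372/2.2 = 0.001987 A, and R_n = R_th = 2.2 Ω

Final answer: I_n = 0.001987 A, R_n = 2.2 Ω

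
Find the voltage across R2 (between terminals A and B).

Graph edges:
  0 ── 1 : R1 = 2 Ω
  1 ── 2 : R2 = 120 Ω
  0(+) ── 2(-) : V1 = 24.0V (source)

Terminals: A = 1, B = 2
R1 and R2 are in series across V1 (node 0 → node 1 → node 2), and the output A–B is taken across R2, so this is a voltage divider.
Series current: I = V1/(R1 + R2) = 24/(2 + 120) = 24/122 = 0.1967 A
V_R2 = I × R2 = V1 × R2/(R1 + R2) = 24 × 120/122 = 23.61 V

Final answer: 23.61 V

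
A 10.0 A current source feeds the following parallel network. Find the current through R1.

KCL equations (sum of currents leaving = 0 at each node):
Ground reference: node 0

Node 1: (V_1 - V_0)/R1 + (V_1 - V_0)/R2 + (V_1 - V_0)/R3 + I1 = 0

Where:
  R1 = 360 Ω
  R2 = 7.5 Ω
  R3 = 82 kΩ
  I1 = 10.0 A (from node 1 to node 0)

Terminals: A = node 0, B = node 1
All resistors sit directly between nodes 0 and 1, so they are in parallel and share one voltage V; the full source current 10 A splits among them.
1/R_par = 1/360 + 1/7.5 + 1/82000 = 0.1361 S  =>  R_par = 7.346 Ω
V = I × R_par = 10 × 7.346 = 73.46 V
I_R1 = V/R1 = 73.46/360 = 0.2041 A

Final answer: 0.2041 A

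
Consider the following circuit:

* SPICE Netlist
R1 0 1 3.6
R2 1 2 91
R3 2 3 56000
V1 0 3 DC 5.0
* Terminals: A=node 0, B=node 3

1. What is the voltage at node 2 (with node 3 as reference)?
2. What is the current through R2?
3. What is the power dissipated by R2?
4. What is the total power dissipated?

Nodal analysis, taking node 3 as the 0 V reference.
Source V1 fixes V_0 = 5 V.
KCL at each unknown node (sum of currents leaving = 0; resistances in Ω):
  Node 1: (V_1 - 5)/3.6 + (V_1 - V_2)/91 = 0
  Node 2: (V_2 - V_1)/91 + (V_2 - 0)/56000 = 0
Collecting terms (coefficients in siemens):
  0.2888·V_1 - 0.01099·V_2 = 1.389
  0.01101·V_2 - 0.01099·V_1 = 0
Determinant D = (0.2888)(0.01101) - (-0.01099)(-0.01099) = 0.003058
V_1 = [(1.389)(0.01101) - (-0.01099)(0)]/D = 5 V
V_2 = [(0.2888)(0) - (1.389)(-0.01099)]/D = 4.992 V
Part 1:
  Read off the nodal solution: V_2 = 4.992 V
Part 2:
  I_R2 = (V_1 - V_2)/R2 = (5 - 4.992)/91 = 0.00008914 A
  Magnitude: I_R2 = 0.00008914 A
Part 3:
  I_R2 = (V_1 - V_2)/R2 = (5 - 4.992)/91 = 0.00008914 A
  P_R2 = I_R2² × R2 = (0.00008914)² × 91 = 0.000000723 W
Part 4:
  Power in each resistor, P = (ΔV)²/R:
    P_R1 = (5 - 5)²/3.6 = 0.0000000286 W
    P_R2 = (5 - 4.992)²/91 = 0.000000723 W
    P_R3 = (4.992 - 0)²/56000 = 0.0004449 W
  P_total = P_R1 + P_R2 + P_R3 = 0.0004457 W

Final answers:
1. V_2 = 4.992 V
2. I_R2 = 8.914e-05 A
3. P_R2 = 7.23e-07 W
4. P_total = 0.0004457 W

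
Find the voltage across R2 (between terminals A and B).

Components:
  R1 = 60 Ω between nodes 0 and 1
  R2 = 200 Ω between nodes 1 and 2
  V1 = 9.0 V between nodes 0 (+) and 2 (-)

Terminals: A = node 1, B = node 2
R1 and R2 are in series across V1 (node 0 → node 1 → node 2), and the output A–B is taken across R2, so this is a voltage divider.
Series current: I = V1/(R1 + R2) = 9/(60 + 200) = 9/260 = 0.03462 A
V_R2 = I × R2 = V1 × R2/(R1 + R2) = 9 × 200/260 = 6.923 V

Final answer: 6.923 V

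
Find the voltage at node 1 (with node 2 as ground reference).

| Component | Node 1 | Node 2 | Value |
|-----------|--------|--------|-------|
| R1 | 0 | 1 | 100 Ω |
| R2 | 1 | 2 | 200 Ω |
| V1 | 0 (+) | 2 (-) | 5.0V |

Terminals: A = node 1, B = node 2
Nodal analysis, taking node 2 as the 0 V reference.
Source V1 fixes V_0 = 5 V.
KCL at each unknown node (sum of currents leaving = 0; resistances in Ω):
  Node 1: (V_1 - 5)/100 + (V_1 - 0)/200 = 0
Collecting terms: 0.015 × V_1 = 0.05  =>  V_1 = 3.333 V
The requested potential is V_1 = 3.333 V.

Final answer: V_1 = 3.333 V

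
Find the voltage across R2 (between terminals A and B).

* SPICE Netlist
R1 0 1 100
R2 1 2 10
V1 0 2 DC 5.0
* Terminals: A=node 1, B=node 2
R1 and R2 are in series across V1 (node 0 → node 1 → node 2), and the output A–B is taken across R2, so this is a voltage divider.
Series current: I = V1/(R1 + R2) = 5/(100 + 10) = 5/110 = 0.04545 A
V_R2 = I × R2 = V1 × R2/(R1 + R2) = 5 × 10/110 = 0.4545 V

Final answer: 0.4545 V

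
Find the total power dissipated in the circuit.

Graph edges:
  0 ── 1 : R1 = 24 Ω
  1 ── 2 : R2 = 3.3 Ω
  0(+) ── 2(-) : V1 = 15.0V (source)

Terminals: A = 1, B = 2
Nodal analysis, taking node 2 as the 0 V reference.
Source V1 fixes V_0 = 15 V.
KCL at each unknown node (sum of currents leaving = 0; resistances in Ω):
  Node 1: (V_1 - 15)/24 + (V_1 - 0)/3.3 = 0
Collecting terms: 0.3447 × V_1 = 0.625  =>  V_1 = 1.813 V
Power in each resistor, P = (ΔV)²/R:
  P_R1 = (15 - 1.813)²/24 = 7.246 W
  P_R2 = (1.813 - 0)²/3.3 = 0.9963 W
P_total = P_R1 + P_R2 = 8.242 W

Final answer: 8.242 W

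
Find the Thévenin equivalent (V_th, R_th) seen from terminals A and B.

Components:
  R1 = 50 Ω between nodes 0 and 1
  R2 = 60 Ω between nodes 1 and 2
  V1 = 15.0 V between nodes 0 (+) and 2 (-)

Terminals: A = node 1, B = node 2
Step 1 — V_th is the open-circuit voltage V_A - V_B (nothing connected across the terminals).
Nodal analysis, taking node 2 as the 0 V reference.
Source V1 fixes V_0 = 15 V.
KCL at each unknown node (sum of currents leaving = 0; resistances in Ω):
  Node 1: (V_1 - 15)/50 + (V_1 - 0)/60 = 0
Collecting terms: 0.03667 × V_1 = 0.3  =>  V_1 = 8.182 V
V_th = V_1 - V_2 = 8.182 - 0 = 8.182 V
Step 2 — R_th: zero the source — replace V1 by a short circuit (node 2 merges into node 0) — and find the resistance seen between A (node 1) and B (node 0).
Reduce the network between node 1 (A) and node 0 (B) by series/parallel combination:
  Rp1 = R1 ‖ R2 (parallel, both between nodes 0 and 1) = 1/(1/50 + 1/60) = 27.27 Ω
R_th = 27.27 Ω

Final answer: V_th = 8.182 V, R_th = 27.27 Ω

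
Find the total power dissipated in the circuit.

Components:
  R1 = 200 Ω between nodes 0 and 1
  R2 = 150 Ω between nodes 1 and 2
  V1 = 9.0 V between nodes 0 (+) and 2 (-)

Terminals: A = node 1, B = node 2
Nodal analysis, taking node 2 as the 0 V reference.
Source V1 fixes V_0 = 9 V.
KCL at each unknown node (sum of currents leaving = 0; resistances in Ω):
  Node 1: (V_1 - 9)/200 + (V_1 - 0)/150 = 0
Collecting terms: 0.01167 × V_1 = 0.045  =>  V_1 = 3.857 V
Power in each resistor, P = (ΔV)²/R:
  P_R1 = (9 - 3.857)²/200 = 0.1322 W
  P_R2 = (3.857 - 0)²/150 = 0.09918 W
P_total = P_R1 + P_R2 = 0.2314 W

Final answer: 0.2314 W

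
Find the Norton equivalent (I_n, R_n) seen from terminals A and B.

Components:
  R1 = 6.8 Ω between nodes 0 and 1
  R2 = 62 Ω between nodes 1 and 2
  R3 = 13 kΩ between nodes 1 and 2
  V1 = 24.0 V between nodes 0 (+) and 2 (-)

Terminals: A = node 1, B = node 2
Find the Thévenin equivalent first; then I_n = V_th/R_th and R_n = R_th.
Step 1 — V_th is the open-circuit voltage V_A - V_B (nothing connected across the terminals).
Nodal analysis, taking node 2 as the 0 V reference.
Source V1 fixes V_0 = 24 V.
KCL at each unknown node (sum of currents leaving = 0; resistances in Ω):
  Node 1: (V_1 - 24)/6.8 + (V_1 - 0)/62 + (V_1 - 0)/13000 = 0
Collecting terms: 0.1633 × V_1 = 3.529  =>  V_1 = 21.62 V
V_th = V_1 - V_2 = 21.62 - 0 = 21.62 V
Step 2 — R_th: zero the source — replace V1 by a short circuit (node 2 merges into node 0) — and find the resistance seen between A (node 1) and B (node 0).
Reduce the network between node 1 (A) and node 0 (B) by series/parallel combination:
  Rp1 = R1 ‖ R2 ‖ R3 (parallel, all between nodes 0 and 1) = 1/(1/6.8 + 1/62 + 1/13000) = 6.125 Ω
R_th = 6.125 Ω
I_n = V_th/R_th = 21.62/6.125 = 3.529 A, and R_n = R_th = 6.125 Ω

Final answer: I_n = 3.529 A, R_n = 6.125 Ω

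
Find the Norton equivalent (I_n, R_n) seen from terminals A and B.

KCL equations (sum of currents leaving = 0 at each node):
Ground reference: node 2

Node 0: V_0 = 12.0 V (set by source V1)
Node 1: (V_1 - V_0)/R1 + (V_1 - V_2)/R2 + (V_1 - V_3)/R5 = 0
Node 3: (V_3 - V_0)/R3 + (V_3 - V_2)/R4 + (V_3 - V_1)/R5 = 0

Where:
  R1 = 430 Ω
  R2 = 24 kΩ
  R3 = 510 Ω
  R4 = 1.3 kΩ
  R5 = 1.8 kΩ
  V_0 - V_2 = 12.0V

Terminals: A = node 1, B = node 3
Find the Thévenin equivalent first; then I_n = V_th/R_th and R_n = R_th.
Step 1 — V_th is the open-circuit voltage V_A - V_B (nothing connected across the terminals).
Nodal analysis, taking node 2 as the 0 V reference.
Source V1 fixes V_0 = 12 V.
KCL at each unknown node (sum of currents leaving = 0; resistances in Ω):
  Node 1: (V_1 - 12)/430 + (V_1 - 0)/24000 + (V_1 - V_3)/1800 = 0
  Node 3: (V_3 - 12)/510 + (V_3 - 0)/1300 + (V_3 - V_1)/1800 = 0
Collecting terms (coefficients in siemens):
  0.002923·V_1 - 0.0005556·V_3 = 0.02791
  0.003286·V_3 - 0.0005556·V_1 = 0.02353
Determinant D = (0.002923)(0.003286) - (-0.0005556)(-0.0005556) = 0.000009294
V_1 = [(0.02791)(0.003286) - (-0.0005556)(0.02353)]/D = 11.27 V
V_3 = [(0.002923)(0.02353) - (0.02791)(-0.0005556)]/D = 9.067 V
V_th = V_1 - V_3 = 11.27 - 9.067 = 2.204 V
Step 2 — R_th: zero the source — replace V1 by a short circuit (node 2 merges into node 0) — and find the resistance seen between A (node 1) and B (node 3).
Reduce the network between node 1 (A) and node 3 (B) by series/parallel combination:
  Rp1 = R1 ‖ R2 (parallel, both between nodes 0 and 1) = 1/(1/430 + 1/24000) = 422.4 Ω
  Rp2 = R3 ‖ R4 (parallel, both between nodes 0 and 3) = 1/(1/510 + 1/1300) = 366.3 Ω
  Rs1 = Rp1 + Rp2 (series, joined only at node 0) = 422.4 + 366.3 = 788.7 Ω
  Rp3 = R5 ‖ Rs1 (parallel, both between nodes 1 and 3) = 1/(1/1800 + 1/788.7) = 548.4 Ω
R_th = 548.4 Ω
I_n = V_th/R_th = 2.204/548.4 = 0.004019 A, and R_n = R_th = 548.4 Ω

Final answer: I_n = 0.004019 A, R_n = 548.4 Ω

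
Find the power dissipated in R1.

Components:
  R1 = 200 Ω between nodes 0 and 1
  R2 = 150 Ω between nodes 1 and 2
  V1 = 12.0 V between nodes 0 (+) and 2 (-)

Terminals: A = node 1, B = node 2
Nodal analysis, taking node 2 as the 0 V reference.
Source V1 fixes V_0 = 12 V.
KCL at each unknown node (sum of currents leaving = 0; resistances in Ω):
  Node 1: (V_1 - 12)/200 + (V_1 - 0)/150 = 0
Collecting terms: 0.01167 × V_1 = 0.06  =>  V_1 = 5.143 V
I_R1 = (V_0 - V_1)/R1 = (12 - 5.143)/200 = 0.03429 A
P_R1 = I_R1² × R1 = (0.03429)² × 200 = 0.2351 W

Final answer: 0.2351 W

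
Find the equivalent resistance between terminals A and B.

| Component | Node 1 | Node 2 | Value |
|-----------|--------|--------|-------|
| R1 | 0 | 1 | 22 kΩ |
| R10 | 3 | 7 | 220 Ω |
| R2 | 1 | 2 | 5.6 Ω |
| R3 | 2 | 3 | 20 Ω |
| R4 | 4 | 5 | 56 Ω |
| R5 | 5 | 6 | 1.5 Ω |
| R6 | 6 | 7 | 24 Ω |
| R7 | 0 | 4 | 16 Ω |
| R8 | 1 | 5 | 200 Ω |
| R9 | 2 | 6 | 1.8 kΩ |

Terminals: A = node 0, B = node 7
The network is not a plain series/parallel combination. Inject a 1 A test current into terminal A (node 0) and return it from terminal B (node 7); then R_eq = V_A / (1 A).
Nodal analysis, taking node 7 as the 0 V reference.
Current source I_test pushes 1 A into node 0 and draws it out of node 7.
KCL at each unknown node (sum of currents leaving = 0; resistances in Ω):
  Node 0: (V_0 - V_1)/22000 + (V_0 - V_4)/16 - 1 = 0
  Node 1: (V_1 - V_0)/22000 + (V_1 - V_2)/5.6 + (V_1 - V_5)/200 = 0
  Node 2: (V_2 - V_1)/5.6 + (V_2 - V_3)/20 + (V_2 - V_6)/1800 = 0
  Node 3: (V_3 - V_2)/20 + (V_3 - 0)/220 = 0
  Node 4: (V_4 - V_0)/16 + (V_4 - V_5)/56 = 0
  Node 5: (V_5 - V_1)/200 + (V_5 - V_4)/56 + (V_5 - V_6)/1.5 = 0
  Node 6: (V_6 - V_2)/1800 + (V_6 - V_5)/1.5 + (V_6 - 0)/24 = 0
Collecting terms (coefficients in siemens):
  0.06255·V_0 - 0.00004545·V_1 - 0.0625·V_4 = 1
  0.1836·V_1 - 0.00004545·V_0 - 0.1786·V_2 - 0.005·V_5 = 0
  0.2291·V_2 - 0.1786·V_1 - 0.05·V_3 - 0.0005556·V_6 = 0
  0.05455·V_3 - 0.05·V_2 = 0
  0.08036·V_4 - 0.0625·V_0 - 0.01786·V_5 = 0
  0.6895·V_5 - 0.005·V_1 - 0.01786·V_4 - 0.6667·V_6 = 0
  0.7089·V_6 - 0.0005556·V_2 - 0.6667·V_5 = 0
Solving these 7 simultaneous equations (Gaussian elimination) gives:
  V_0 = 95.77 V, V_1 = 14.18 V, V_2 = 13.88 V, V_3 = 12.72 V
  V_4 = 79.82 V, V_5 = 24.03 V, V_6 = 22.61 V
R_eq = V_0 / 1 A = 95.77 Ω

Final answer: 95.77 Ω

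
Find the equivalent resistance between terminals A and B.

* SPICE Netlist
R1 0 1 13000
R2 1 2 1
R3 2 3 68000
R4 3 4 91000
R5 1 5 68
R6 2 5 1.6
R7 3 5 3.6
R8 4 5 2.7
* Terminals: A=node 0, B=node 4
The network is not a plain series/parallel combination. Inject a 1 A test current into terminal A (node 0) and return it from terminal B (node 4); then R_eq = V_A / (1 A).
Nodal analysis, taking node 4 as the 0 V reference.
Current source I_test pushes 1 A into node 0 and draws it out of node 4.
KCL at each unknown node (sum of currents leaving = 0; resistances in Ω):
  Node 0: (V_0 - V_1)/13000 - 1 = 0
  Node 1: (V_1 - V_0)/13000 + (V_1 - V_2)/1 + (V_1 - V_5)/68 = 0
  Node 2: (V_2 - V_1)/1 + (V_2 - V_3)/68000 + (V_2 - V_5)/1.6 = 0
  Node 3: (V_3 - V_2)/68000 + (V_3 - 0)/91000 + (V_3 - V_5)/3.6 = 0
  Node 5: (V_5 - V_1)/68 + (V_5 - V_2)/1.6 + (V_5 - V_3)/3.6 + (V_5 - 0)/2.7 = 0
Collecting terms (coefficients in siemens):
  0.00007692·V_0 - 0.00007692·V_1 = 1
  1.015·V_1 - 0.00007692·V_0 - 1·V_2 - 0.01471·V_5 = 0
  1.625·V_2 - 1·V_1 - 0.00001471·V_3 - 0.625·V_5 = 0
  0.2778·V_3 - 0.00001471·V_2 - 0.2778·V_5 = 0
  1.288·V_5 - 0.01471·V_1 - 0.625·V_2 - 0.2778·V_3 = 0
Solving these 5 simultaneous equations (Gaussian elimination) gives:
  V_0 = 13010 V, V_1 = 5.204 V, V_2 = 4.241 V, V_3 = 2.7 V
  V_5 = 2.7 V
R_eq = V_0 / 1 A = 13010 Ω = 13.01 kΩ

Final answer: 13.01 kΩ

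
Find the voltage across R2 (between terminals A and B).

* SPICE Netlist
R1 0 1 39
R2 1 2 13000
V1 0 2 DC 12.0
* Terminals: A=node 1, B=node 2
R1 and R2 are in series across V1 (node 0 → node 1 → node 2), and the output A–B is taken across R2, so this is a voltage divider.
Series current: I = V1/(R1 + R2) = 12/(39 + 13000) = 12/13040 = 0.0009203 A
V_R2 = I × R2 = V1 × R2/(R1 + R2) = 12 × 13000/13040 = 11.96 V

Final answer: 11.96 V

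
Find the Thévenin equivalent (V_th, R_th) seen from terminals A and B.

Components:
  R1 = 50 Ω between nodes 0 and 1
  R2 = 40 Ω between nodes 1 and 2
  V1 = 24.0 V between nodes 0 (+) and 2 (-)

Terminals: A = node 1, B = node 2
Step 1 — V_th is the open-circuit voltage V_A - V_B (nothing connected across the terminals).
Nodal analysis, taking node 2 as the 0 V reference.
Source V1 fixes V_0 = 24 V.
KCL at each unknown node (sum of currents leaving = 0; resistances in Ω):
  Node 1: (V_1 - 24)/50 + (V_1 - 0)/40 = 0
Collecting terms: 0.045 × V_1 = 0.48  =>  V_1 = 10.67 V
V_th = V_1 - V_2 = 10.67 - 0 = 10.67 V
Step 2 — R_th: zero the source — replace V1 by a short circuit (node 2 merges into node 0) — and find the resistance seen between A (node 1) and B (node 0).
Reduce the network between node 1 (A) and node 0 (B) by series/parallel combination:
  Rp1 = R1 ‖ R2 (parallel, both between nodes 0 and 1) = 1/(1/50 + 1/40) = 22.22 Ω
R_th = 22.22 Ω

Final answer: V_th = 10.67 V, R_th = 22.22 Ω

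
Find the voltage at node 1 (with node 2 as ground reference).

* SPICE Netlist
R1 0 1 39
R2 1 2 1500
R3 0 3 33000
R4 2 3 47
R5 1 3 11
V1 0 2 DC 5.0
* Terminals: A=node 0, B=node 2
Nodal analysis, taking node 2 as the 0 V reference.
Source V1 fixes V_0 = 5 V.
KCL at each unknown node (sum of currents leaving = 0; resistances in Ω):
  Node 1: (V_1 - 5)/39 + (V_1 - 0)/1500 + (V_1 - V_3)/11 = 0
  Node 3: (V_3 - 5)/33000 + (V_3 - 0)/47 + (V_3 - V_1)/11 = 0
Collecting terms (coefficients in siemens):
  0.1172·V_1 - 0.09091·V_3 = 0.1282
  0.1122·V_3 - 0.09091·V_1 = 0.0001515
Determinant D = (0.1172)(0.1122) - (-0.09091)(-0.09091) = 0.004889
V_1 = [(0.1282)(0.1122) - (-0.09091)(0.0001515)]/D = 2.945 V
V_3 = [(0.1172)(0.0001515) - (0.1282)(-0.09091)]/D = 2.387 V
The requested potential is V_1 = 2.945 V.

Final answer: V_1 = 2.945 V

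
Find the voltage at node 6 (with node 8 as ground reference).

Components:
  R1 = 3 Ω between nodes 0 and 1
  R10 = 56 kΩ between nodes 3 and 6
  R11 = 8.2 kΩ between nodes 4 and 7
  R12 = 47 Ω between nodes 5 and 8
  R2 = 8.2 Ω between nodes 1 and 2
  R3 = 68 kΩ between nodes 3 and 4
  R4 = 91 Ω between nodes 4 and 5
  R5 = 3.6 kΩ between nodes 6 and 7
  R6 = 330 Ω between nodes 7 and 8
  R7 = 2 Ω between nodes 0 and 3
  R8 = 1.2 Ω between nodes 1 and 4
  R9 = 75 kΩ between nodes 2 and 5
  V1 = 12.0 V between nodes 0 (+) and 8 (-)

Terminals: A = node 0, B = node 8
Nodal analysis, taking node 8 as the 0 V reference.
Source V1 fixes V_0 = 12 V.
KCL at each unknown node (sum of currents leaving = 0; resistances in Ω):
  Node 1: (V_1 - 12)/3 + (V_1 - V_2)/8.2 + (V_1 - V_4)/1.2 = 0
  Node 2: (V_2 - V_1)/8.2 + (V_2 - V_5)/75000 = 0
  Node 3: (V_3 - V_4)/68000 + (V_3 - 12)/2 + (V_3 - V_6)/56000 = 0
  Node 4: (V_4 - V_3)/68000 + (V_4 - V_5)/91 + (V_4 - V_1)/1.2 + (V_4 - V_7)/8200 = 0
  Node 5: (V_5 - V_4)/91 + (V_5 - V_2)/75000 + (V_5 - 0)/47 = 0
  Node 6: (V_6 - V_7)/3600 + (V_6 - V_3)/56000 = 0
  Node 7: (V_7 - V_6)/3600 + (V_7 - 0)/330 + (V_7 - V_4)/8200 = 0
Collecting terms (coefficients in siemens):
  1.289·V_1 - 0.122·V_2 - 0.8333·V_4 = 4
  0.122·V_2 - 0.122·V_1 - 0.00001333·V_5 = 0
  0.5·V_3 - 0.00001471·V_4 - 0.00001786·V_6 = 6
  0.8445·V_4 - 0.8333·V_1 - 0.00001471·V_3 - 0.01099·V_5 - 0.000122·V_7 = 0
  0.03228·V_5 - 0.00001333·V_2 - 0.01099·V_4 = 0
  0.0002956·V_6 - 0.00001786·V_3 - 0.0002778·V_7 = 0
  0.00343·V_7 - 0.000122·V_4 - 0.0002778·V_6 = 0
Solving these 7 simultaneous equations (Gaussian elimination) gives:
  V_1 = 11.74 V, V_2 = 11.74 V, V_3 = 12 V, V_4 = 11.64 V
  V_5 = 3.968 V, V_6 = 1.205 V, V_7 = 0.5115 V
The requested potential is V_6 = 1.205 V.

Final answer: V_6 = 1.205 V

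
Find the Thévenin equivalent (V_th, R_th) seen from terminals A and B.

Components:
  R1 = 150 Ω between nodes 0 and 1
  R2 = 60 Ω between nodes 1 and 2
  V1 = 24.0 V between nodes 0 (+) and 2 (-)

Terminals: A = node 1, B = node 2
Step 1 — V_th is the open-circuit voltage V_A - V_B (nothing connected across the terminals).
Nodal analysis, taking node 2 as the 0 V reference.
Source V1 fixes V_0 = 24 V.
KCL at each unknown node (sum of currents leaving = 0; resistances in Ω):
  Node 1: (V_1 - 24)/150 + (V_1 - 0)/60 = 0
Collecting terms: 0.02333 × V_1 = 0.16  =>  V_1 = 6.857 V
V_th = V_1 - V_2 = 6.857 - 0 = 6.857 V
Step 2 — R_th: zero the source — replace V1 by a short circuit (node 2 merges into node 0) — and find the resistance seen between A (node 1) and B (node 0).
Reduce the network between node 1 (A) and node 0 (B) by series/parallel combination:
  Rp1 = R1 ‖ R2 (parallel, both between nodes 0 and 1) = 1/(1/150 + 1/60) = 42.86 Ω
R_th = 42.86 Ω

Final answer: V_th = 6.857 V, R_th = 42.86 Ω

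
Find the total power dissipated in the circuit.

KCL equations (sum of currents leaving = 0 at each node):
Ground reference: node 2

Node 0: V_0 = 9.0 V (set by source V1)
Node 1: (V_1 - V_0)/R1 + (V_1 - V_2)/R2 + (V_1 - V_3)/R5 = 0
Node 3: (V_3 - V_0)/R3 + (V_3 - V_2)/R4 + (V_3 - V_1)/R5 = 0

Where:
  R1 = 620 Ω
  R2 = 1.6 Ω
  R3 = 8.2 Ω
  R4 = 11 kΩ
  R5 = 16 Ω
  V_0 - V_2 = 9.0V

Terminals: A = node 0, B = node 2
Nodal analysis, taking node 2 as the 0 V reference.
Source V1 fixes V_0 = 9 V.
KCL at each unknown node (sum of currents leaving = 0; resistances in Ω):
  Node 1: (V_1 - 9)/620 + (V_1 - 0)/1.6 + (V_1 - V_3)/16 = 0
  Node 3: (V_3 - 9)/8.2 + (V_3 - 0)/11000 + (V_3 - V_1)/16 = 0
Collecting terms (coefficients in siemens):
  0.6891·V_1 - 0.0625·V_3 = 0.01452
  0.1845·V_3 - 0.0625·V_1 = 1.098
Determinant D = (0.6891)(0.1845) - (-0.0625)(-0.0625) = 0.1233
V_1 = [(0.01452)(0.1845) - (-0.0625)(1.098)]/D = 0.5782 V
V_3 = [(0.6891)(1.098) - (0.01452)(-0.0625)]/D = 6.143 V
Power in each resistor, P = (ΔV)²/R:
  P_R1 = (9 - 0.5782)²/620 = 0.1144 W
  P_R2 = (0.5782 - 0)²/1.6 = 0.209 W
  P_R3 = (9 - 6.143)²/8.2 = 0.9952 W
  P_R4 = (0 - 6.143)²/11000 = 0.003431 W
  P_R5 = (0.5782 - 6.143)²/16 = 1.936 W
P_total = P_R1 + P_R2 + P_R3 + P_R4 + P_R5 = 3.258 W

Final answer: 3.258 W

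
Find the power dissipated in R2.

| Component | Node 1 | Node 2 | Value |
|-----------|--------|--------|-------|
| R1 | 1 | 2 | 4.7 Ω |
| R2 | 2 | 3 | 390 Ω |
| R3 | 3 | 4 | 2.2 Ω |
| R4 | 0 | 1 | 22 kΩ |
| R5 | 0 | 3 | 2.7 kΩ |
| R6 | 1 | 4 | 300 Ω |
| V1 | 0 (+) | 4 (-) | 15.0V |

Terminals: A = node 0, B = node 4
Nodal analysis, taking node 4 as the 0 V reference.
Source V1 fixes V_0 = 15 V.
KCL at each unknown node (sum of currents leaving = 0; resistances in Ω):
  Node 1: (V_1 - V_2)/4.7 + (V_1 - 15)/22000 + (V_1 - 0)/300 = 0
  Node 2: (V_2 - V_1)/4.7 + (V_2 - V_3)/390 = 0
  Node 3: (V_3 - V_2)/390 + (V_3 - 0)/2.2 + (V_3 - 15)/2700 = 0
Collecting terms (coefficients in siemens):
  0.2161·V_1 - 0.2128·V_2 = 0.0006818
  0.2153·V_2 - 0.2128·V_1 - 0.002564·V_3 = 0
  0.4575·V_3 - 0.002564·V_2 = 0.005556
Solving these 3 simultaneous equations (Gaussian elimination) gives:
  V_1 = 0.1208 V, V_2 = 0.1195 V, V_3 = 0.01281 V
I_R2 = (V_2 - V_3)/R2 = (0.1195 - 0.01281)/390 = 0.0002736 A
P_R2 = I_R2² × R2 = (0.0002736)² × 390 = 0.0000292 W

Final answer: 2.92e-05 W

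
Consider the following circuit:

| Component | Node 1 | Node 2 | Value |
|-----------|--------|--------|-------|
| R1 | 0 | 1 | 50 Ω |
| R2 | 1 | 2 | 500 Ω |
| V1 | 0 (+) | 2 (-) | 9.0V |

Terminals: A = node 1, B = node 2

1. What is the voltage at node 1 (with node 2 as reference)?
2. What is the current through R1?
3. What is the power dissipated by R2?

Nodal analysis, taking node 2 as the 0 V reference.
Source V1 fixes V_0 = 9 V.
KCL at each unknown node (sum of currents leaving = 0; resistances in Ω):
  Node 1: (V_1 - 9)/50 + (V_1 - 0)/500 = 0
Collecting terms: 0.022 × V_1 = 0.18  =>  V_1 = 8.182 V
Part 1:
  Read off the nodal solution: V_1 = 8.182 V
Part 2:
  I_R1 = (V_0 - V_1)/R1 = (9 - 8.182)/50 = 0.01636 A
  Magnitude: I_R1 = 0.01636 A
Part 3:
  I_R2 = (V_1 - V_2)/R2 = (8.182 - 0)/500 = 0.01636 A
  P_R2 = I_R2² × R2 = (0.01636)² × 500 = 0.1339 W

Final answers:
1. V_1 = 8.182 V
2. I_R1 = 0.01636 A
3. P_R2 = 0.1339 W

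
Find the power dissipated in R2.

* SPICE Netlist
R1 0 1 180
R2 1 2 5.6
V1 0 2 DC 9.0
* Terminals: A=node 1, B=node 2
Nodal analysis, taking node 2 as the 0 V reference.
Source V1 fixes V_0 = 9 V.
KCL at each unknown node (sum of currents leaving = 0; resistances in Ω):
  Node 1: (V_1 - 9)/180 + (V_1 - 0)/5.6 = 0
Collecting terms: 0.1841 × V_1 = 0.05  =>  V_1 = 0.2716 V
I_R2 = (V_1 - V_2)/R2 = (0.2716 - 0)/5.6 = 0.04849 A
P_R2 = I_R2² × R2 = (0.04849)² × 5.6 = 0.01317 W

Final answer: 0.01317 W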